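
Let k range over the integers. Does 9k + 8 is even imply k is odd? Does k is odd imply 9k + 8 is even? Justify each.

Both directions fail.

[⇒] This fails: k = 6 gives 9k + 8 = 62, which is even, but 6 is even, not odd.

[⇐] This also fails: k = 5 is odd, but 9k + 8 = 53 is odd, not even.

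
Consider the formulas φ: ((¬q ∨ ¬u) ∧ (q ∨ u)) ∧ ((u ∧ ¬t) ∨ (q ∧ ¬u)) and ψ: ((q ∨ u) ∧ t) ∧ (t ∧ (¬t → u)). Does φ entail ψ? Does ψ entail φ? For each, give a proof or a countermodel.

Neither implication holds.

[⇒] This fails. Under t = F, u = T, q = F, the left side is true but the right side is false.

[⇐] This fails. Under t = T, u = T, q = F, the left side is false but the right side is true.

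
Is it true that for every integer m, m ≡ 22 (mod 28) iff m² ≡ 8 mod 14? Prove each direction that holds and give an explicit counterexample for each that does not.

[⇒] Suppose m ≡ 22 (mod 28). Then m² ≡ 22² = 484 (mod 28), and since 14 ∣ 28, also m² ≡ 8 (mod 14).

[⇐] This fails: take m = 6. Then 6² = 36 ≡ 8 (mod 14), yet 6 ≡ 6 (mod 28), not 22.

The forward direction holds; the converse fails.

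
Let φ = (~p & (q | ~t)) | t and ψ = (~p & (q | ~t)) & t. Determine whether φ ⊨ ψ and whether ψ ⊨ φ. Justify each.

(←) Assume the antecedent. If p is true, the antecedent cannot hold. If p is false, (~p & (q | ~t)) | t reduces to true regardless of the other variables. Either way (~p & (q | ~t)) | t holds.

(→) This fails. Under p = F, t = F, q = F, the left side is true but the right side is false.

Only the converse holds.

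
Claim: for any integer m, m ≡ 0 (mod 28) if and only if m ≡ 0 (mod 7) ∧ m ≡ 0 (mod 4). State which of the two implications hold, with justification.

Both directions hold.

(⇒) Suppose m ≡ 0 (mod 28); write m = 28j + 0. Since 7 ∣ 28, reducing mod 7 gives m ≡ 0 (mod 7); since 4 ∣ 28, reducing mod 4 gives m ≡ 0 (mod 4).

(⇐) Conversely, if m ≡ 0 (mod 7) and m ≡ 0 (mod 4), then by the Chinese remainder theorem m ≡ 0 (mod 28). This is exactly m ≡ 0 (mod 28).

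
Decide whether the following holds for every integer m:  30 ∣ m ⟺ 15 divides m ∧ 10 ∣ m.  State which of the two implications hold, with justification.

Both directions hold; the statement is true.

(⟹) If 30 ∣ m, write m = 30q. Since 30 = 2·15, m = 15·(2q), so 15 ∣ m; and since 30 = 3·10, m = 10·(3q), so 10 ∣ m.

(⟸) Suppose 15 ∣ m and 10 ∣ m. Any common multiple of 15 and 10 is a multiple of their lcm; here lcm(15, 10) = 15·10/gcd(15, 10) = 150/5 = 30, so 30 ∣ m.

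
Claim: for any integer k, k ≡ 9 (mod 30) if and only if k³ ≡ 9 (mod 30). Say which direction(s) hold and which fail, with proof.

(⟹) Suppose k ≡ 9 (mod 30). Write k = 30j + 9. Then (30j + 9)³ = 27000j³ + 24300j² + 7290j + 729 = 30(900j³ + 810j² + 243j + 24) + 9, so k³ ≡ 9 (mod 30).

(⟸) Conversely, suppose k³ ≡ 9 (mod 30). The only residue r in {0, …, 29} with r³ ≡ 9 (mod 30) is r = 9, so k ≡ 9 (mod 30).

The biconditional holds.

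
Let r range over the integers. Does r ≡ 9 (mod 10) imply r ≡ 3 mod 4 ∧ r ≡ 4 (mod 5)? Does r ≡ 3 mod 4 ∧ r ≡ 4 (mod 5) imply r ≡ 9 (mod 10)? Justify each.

Only the converse holds.

(⟹) This fails: r = 9 gives 9 ≡ 9 (mod 10) but 9 ≡ 1 (mod 4), so the conjunction on the right does not hold.

(⟸) Conversely, if r ≡ 3 (mod 4) and r ≡ 4 (mod 5), then by the Chinese remainder theorem r ≡ 19 (mod 20). Since 19 ≡ 9 (mod 10) and 10 ∣ 20, we get r ≡ 9 (mod 10).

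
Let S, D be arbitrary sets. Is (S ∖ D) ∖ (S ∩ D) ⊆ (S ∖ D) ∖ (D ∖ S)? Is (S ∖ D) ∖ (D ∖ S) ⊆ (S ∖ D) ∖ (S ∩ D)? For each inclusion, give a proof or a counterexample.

(⊇) Let x ∈ (S ∖ D) ∖ (D ∖ S). Then x ∈ S and x ∉ D, from which x ∈ (S ∖ D) ∖ (S ∩ D).

(⊆) Let x ∈ (S ∖ D) ∖ (S ∩ D). Then x ∈ S and x ∉ D, from which x ∈ (S ∖ D) ∖ (D ∖ S).

Both inclusions hold.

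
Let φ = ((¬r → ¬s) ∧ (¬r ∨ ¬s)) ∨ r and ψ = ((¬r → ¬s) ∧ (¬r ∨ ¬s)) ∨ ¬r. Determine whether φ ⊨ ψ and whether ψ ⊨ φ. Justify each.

Neither direction holds.

(→) This fails. Under s = T, r = T, the left side is true but the right side is false.

(←) This fails. Under s = T, r = F, the left side is false but the right side is true.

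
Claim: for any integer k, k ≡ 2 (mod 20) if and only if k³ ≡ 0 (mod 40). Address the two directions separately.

Neither implication holds.

[⇒] This fails: take k = 2. Then 2 ≡ 2 (mod 20), but 2³ = 8 ≡ 8 (mod 40), not 0.

[⇐] This fails: take k = 0. Then 0³ = 0 ≡ 0 (mod 40), yet 0 ≡ 0 (mod 20), not 2.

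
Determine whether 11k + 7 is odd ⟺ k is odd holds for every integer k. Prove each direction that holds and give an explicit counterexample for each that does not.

(⇒) This fails: k = 2 gives 11k + 7 = 29, which is odd, but 2 is even, not odd.

(⇐) This also fails: k = 5 is odd, but 11k + 7 = 62 is even, not odd.

(⇒) fails and (⇐) fails.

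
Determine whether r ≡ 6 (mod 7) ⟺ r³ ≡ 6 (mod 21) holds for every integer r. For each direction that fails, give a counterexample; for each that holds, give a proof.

Forward direction. This fails: take r = 13. Then 13 ≡ 6 (mod 7), but 13³ = 2197 ≡ 13 (mod 21), not 6.

Converse. This fails: take r = 3. Then 3³ = 27 ≡ 6 (mod 21), yet 3 ≡ 3 (mod 7), not 6.

Both directions fail.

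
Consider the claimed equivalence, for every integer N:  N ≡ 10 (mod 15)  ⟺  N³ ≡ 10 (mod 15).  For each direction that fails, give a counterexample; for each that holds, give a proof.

Converse. Suppose N³ ≡ 10 (mod 15). The only residue r in {0, …, 14} with r³ ≡ 10 (mod 15) is r = 10, so N ≡ 10 (mod 15).

Forward direction. Suppose N ≡ 10 (mod 15). Write N = 15j + 10. Then (15j + 10)³ = 3375j³ + 6750j² + 4500j + 1000 = 15(225j³ + 450j² + 300j + 66) + 10, so N³ ≡ 10 (mod 15).

Both implications hold.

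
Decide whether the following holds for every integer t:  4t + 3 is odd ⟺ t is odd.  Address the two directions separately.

The forward direction fails; the converse holds.

[⇒] This fails: take t = 0. Then 4t + 3 = 3, which is odd, yet t = 0 is even, not odd.

[⇐] Suppose t is odd. Since 4 is even, 4t is even for every t, so 4t + 3 has the same parity as 3, which is odd. Hence 4t + 3 is odd.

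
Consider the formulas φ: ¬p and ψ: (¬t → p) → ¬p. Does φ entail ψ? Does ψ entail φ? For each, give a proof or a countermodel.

[⇐] Assume the antecedent. If p is true, the antecedent cannot hold. If p is false, ¬p reduces to true regardless of the other variables. Either way ¬p holds.

[⇒] Assume the antecedent. If p is true, the antecedent cannot hold. If p is false, (¬t → p) → ¬p reduces to true regardless of the other variables. Either way (¬t → p) → ¬p holds.

Equivalent; both directions hold.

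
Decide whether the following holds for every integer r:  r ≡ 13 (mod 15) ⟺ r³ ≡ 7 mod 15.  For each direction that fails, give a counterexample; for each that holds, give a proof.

(⟹) Suppose r ≡ 13 (mod 15). Write r = 15j + 13. Then (15j + 13)³ = 3375j³ + 8775j² + 7605j + 2197 = 15(225j³ + 585j² + 507j + 146) + 7, so r³ ≡ 7 (mod 15).

(⟸) Conversely, suppose r³ ≡ 7 (mod 15). The only residue r in {0, …, 14} with r³ ≡ 7 (mod 15) is r = 13, so r ≡ 13 (mod 15).

Both directions hold.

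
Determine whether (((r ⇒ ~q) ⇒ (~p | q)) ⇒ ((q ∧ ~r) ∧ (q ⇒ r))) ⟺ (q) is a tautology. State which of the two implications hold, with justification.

(⇒) fails and (⇐) fails.

[⇒] This fails. Under q = F, r = F, p = T, the left side is true but the right side is false.

[⇐] This fails. Under q = T, r = F, p = F, the left side is false but the right side is true.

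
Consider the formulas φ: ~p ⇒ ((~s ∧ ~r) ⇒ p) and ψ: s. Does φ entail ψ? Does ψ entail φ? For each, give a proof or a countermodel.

(⇐) Assume the antecedent. If p is true, ~p ⇒ ((~s ∧ ~r) ⇒ p) reduces to true regardless of the other variables. If p is false, the antecedent forces (p = F, s = T, r = F) or (p = F, s = T, r = T), and ~p ⇒ ((~s ∧ ~r) ⇒ p) holds there. Either way ~p ⇒ ((~s ∧ ~r) ⇒ p) holds.

(⇒) This fails. Under p = T, s = F, r = F, the left side is true but the right side is false.

(⇒) fails; (⇐) holds.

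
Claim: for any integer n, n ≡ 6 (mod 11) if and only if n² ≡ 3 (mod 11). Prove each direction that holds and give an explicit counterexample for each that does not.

Only the forward direction holds.

(⇒) Suppose n ≡ 6 (mod 11). Write n = 11j + 6. Then (11j + 6)² = 121j² + 132j + 36 = 11(11j² + 12j + 3) + 3, so n² ≡ 3 (mod 11).

(⇐) This fails: take n = 5. Then 5² = 25 ≡ 3 (mod 11), yet 5 ≡ 5 (mod 11), not 6.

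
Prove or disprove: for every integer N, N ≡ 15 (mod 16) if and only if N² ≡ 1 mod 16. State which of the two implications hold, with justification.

Only the forward direction holds.

Forward direction. Suppose N ≡ 15 (mod 16). Write N = 16j + 15. Then (16j + 15)² = 256j² + 480j + 225 = 16(16j² + 30j + 14) + 1, so N² ≡ 1 (mod 16).

Converse. This fails: take N = 1. Then 1² = 1 ≡ 1 (mod 16), yet 1 ≡ 1 (mod 16), not 15.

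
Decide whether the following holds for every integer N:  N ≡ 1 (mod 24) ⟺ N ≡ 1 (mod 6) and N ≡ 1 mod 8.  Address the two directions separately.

The biconditional holds.

Converse. If N ≡ 1 (mod 6) and N ≡ 1 (mod 8), then by the Chinese remainder theorem N ≡ 1 (mod 24). This is exactly N ≡ 1 (mod 24).

Forward direction. Suppose N ≡ 1 (mod 24); write N = 24j + 1. Since 6 ∣ 24, reducing mod 6 gives N ≡ 1 (mod 6); since 8 ∣ 24, reducing mod 8 gives N ≡ 1 (mod 8).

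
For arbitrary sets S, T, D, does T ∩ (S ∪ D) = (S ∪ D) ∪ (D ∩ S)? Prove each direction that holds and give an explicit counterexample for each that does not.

Reverse inclusion. This inclusion fails. Take S = {1}, T = ∅, D = ∅; then 1 ∈ (S ∪ D) ∪ (D ∩ S) but 1 ∉ T ∩ (S ∪ D).

Forward inclusion. Let x ∈ T ∩ (S ∪ D). Then either x ∈ S ∩ T and x ∉ D; or x ∈ T ∩ D and x ∉ S; or x ∈ S ∩ T ∩ D. In each case x ∈ (S ∪ D) ∪ (D ∩ S), so T ∩ (S ∪ D) ⊆ (S ∪ D) ∪ (D ∩ S).

Only the forward inclusion holds.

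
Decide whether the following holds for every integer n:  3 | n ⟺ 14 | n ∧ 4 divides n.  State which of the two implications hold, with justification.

Both directions fail.

(⟹) This fails: take n = 3. Certainly 3 ∣ 3, but 14 ∤ 3.

(⟸) This fails: take n = 28. Both 14 ∣ 28 and 4 ∣ 28, yet 28 is not a multiple of 3 (since 28 = 9·3 + 1), so 3 ∤ 28.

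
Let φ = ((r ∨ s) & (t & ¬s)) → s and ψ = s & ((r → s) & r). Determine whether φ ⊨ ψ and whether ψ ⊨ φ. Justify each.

(⟸) Assume the antecedent. If r is true, the antecedent forces (r = T, s = T, t = F) or (r = T, s = T, t = T), and ((r ∨ s) & (t & ¬s)) → s holds there. If r is false, the antecedent cannot hold. Either way ((r ∨ s) & (t & ¬s)) → s holds.

(⟹) This fails. Under r = F, s = F, t = F, the left side is true but the right side is false.

(⇒) fails; (⇐) holds.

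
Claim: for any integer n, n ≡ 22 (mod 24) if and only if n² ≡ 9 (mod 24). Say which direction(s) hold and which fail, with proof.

Neither direction holds.

Forward direction. This fails: take n = 22. Then 22 ≡ 22 (mod 24), but 22² = 484 ≡ 4 (mod 24), not 9.

Converse. This fails: take n = 3. Then 3² = 9 ≡ 9 (mod 24), yet 3 ≡ 3 (mod 24), not 22.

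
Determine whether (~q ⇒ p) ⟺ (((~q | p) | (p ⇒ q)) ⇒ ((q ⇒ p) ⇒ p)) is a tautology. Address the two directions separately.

(⇐) Assume the antecedent. If q is true, ~q ⇒ p reduces to true regardless of the other variables. If q is false, the antecedent forces (q = F, p = T), and ~q ⇒ p holds there. Either way ~q ⇒ p holds.

(⇒) Assume the antecedent. If q is true, the consequent reduces to true regardless of the other variables. If q is false, the antecedent forces (q = F, p = T), and the consequent holds there. Either way the consequent holds.

Both directions hold; the statement is true.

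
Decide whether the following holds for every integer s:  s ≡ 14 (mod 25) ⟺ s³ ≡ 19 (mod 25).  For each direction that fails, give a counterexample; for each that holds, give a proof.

Both directions hold; the statement is true.

(⇒) Suppose s ≡ 14 (mod 25). Write s = 25j + 14. Then (25j + 14)³ = 15625j³ + 26250j² + 14700j + 2744 = 25(625j³ + 1050j² + 588j + 109) + 19, so s³ ≡ 19 (mod 25).

(⇐) Conversely, suppose s³ ≡ 19 (mod 25). The only residue r in {0, …, 24} with r³ ≡ 19 (mod 25) is r = 14, so s ≡ 14 (mod 25).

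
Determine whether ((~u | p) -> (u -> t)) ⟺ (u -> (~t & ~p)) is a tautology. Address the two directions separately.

(→) This fails. Under t = T, p = F, u = T, the left side is true but the right side is false.

(←) Assume the antecedent. If p is true, the antecedent forces (t = F, p = T, u = F) or (t = T, p = T, u = F), and (~u | p) -> (u -> t) holds there. If p is false, (~u | p) -> (u -> t) reduces to true regardless of the other variables. Either way (~u | p) -> (u -> t) holds.

(⇒) fails; (⇐) holds.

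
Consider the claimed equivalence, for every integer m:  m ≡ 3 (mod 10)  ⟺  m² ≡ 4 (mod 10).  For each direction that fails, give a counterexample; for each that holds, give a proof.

[⇒] This fails: take m = 3. Then 3 ≡ 3 (mod 10), but 3² = 9 ≡ 9 (mod 10), not 4.

[⇐] This fails: take m = 2. Then 2² = 4 ≡ 4 (mod 10), yet 2 ≡ 2 (mod 10), not 3.

Neither implication holds.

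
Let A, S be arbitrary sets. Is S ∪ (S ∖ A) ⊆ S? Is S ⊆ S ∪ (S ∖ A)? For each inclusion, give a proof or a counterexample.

Forward inclusion. Let x ∈ S ∪ (S ∖ A). Then either x ∈ S and x ∉ A; or x ∈ A ∩ S. In each case x ∈ S, so S ∪ (S ∖ A) ⊆ S.

Reverse inclusion. Let x ∈ S. Then either x ∈ S and x ∉ A; or x ∈ A ∩ S. In each case x ∈ S ∪ (S ∖ A), so S ⊆ S ∪ (S ∖ A).

The two sets are equal.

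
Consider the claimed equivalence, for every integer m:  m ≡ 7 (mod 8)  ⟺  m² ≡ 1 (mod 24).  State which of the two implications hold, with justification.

(→) This fails: take m = 15. Then 15 ≡ 7 (mod 8), but 15² = 225 ≡ 9 (mod 24), not 1.

(←) This fails: take m = 1. Then 1² = 1 ≡ 1 (mod 24), yet 1 ≡ 1 (mod 8), not 7.

Both directions fail.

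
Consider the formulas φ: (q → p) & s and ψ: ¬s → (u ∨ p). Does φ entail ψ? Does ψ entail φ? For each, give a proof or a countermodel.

(⇒) holds; (⇐) fails.

(⟹) Assume the antecedent. If s is true, ¬s → (u ∨ p) reduces to true regardless of the other variables. If s is false, the antecedent cannot hold. Either way ¬s → (u ∨ p) holds.

(⟸) This fails. Under u = T, s = F, q = F, p = F, the left side is false but the right side is true.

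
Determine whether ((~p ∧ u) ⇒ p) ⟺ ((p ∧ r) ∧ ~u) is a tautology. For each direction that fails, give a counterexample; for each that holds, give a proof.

Only the reverse direction holds.

(⇒) This fails. Under r = F, p = F, u = F, the left side is true but the right side is false.

(⇐) Assume the antecedent. If r is true, the antecedent forces (r = T, p = T, u = F), and (~p ∧ u) ⇒ p holds there. If r is false, the antecedent cannot hold. Either way (~p ∧ u) ⇒ p holds.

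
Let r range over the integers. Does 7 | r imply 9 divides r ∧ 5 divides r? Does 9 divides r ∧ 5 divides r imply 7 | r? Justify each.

(⇒) fails and (⇐) fails.

(⟹) This fails: take r = 7. Certainly 7 ∣ 7, but 9 ∤ 7.

(⟸) This fails: take r = 45. Both 9 ∣ 45 and 5 ∣ 45, yet 45 is not a multiple of 7 (since 45 = 6·7 + 3), so 7 ∤ 45.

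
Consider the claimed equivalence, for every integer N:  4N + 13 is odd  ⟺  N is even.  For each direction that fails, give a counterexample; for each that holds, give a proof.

[⇐] Suppose N is even. Since 4 is even, 4N is even for every N, so 4N + 13 has the same parity as 13, which is odd. Hence 4N + 13 is odd.

[⇒] This fails: take N = 7. Then 4N + 13 = 41, which is odd, yet N = 7 is odd, not even.

Only the converse holds.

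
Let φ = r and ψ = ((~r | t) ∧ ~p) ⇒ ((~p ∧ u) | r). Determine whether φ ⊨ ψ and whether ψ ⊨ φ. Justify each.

(→) Assume the antecedent. If r is true, the consequent reduces to true regardless of the other variables. If r is false, the antecedent cannot hold. Either way the consequent holds.

(←) This fails. Under r = F, u = T, t = F, p = F, the left side is false but the right side is true.

Not equivalent: only (⇒) holds.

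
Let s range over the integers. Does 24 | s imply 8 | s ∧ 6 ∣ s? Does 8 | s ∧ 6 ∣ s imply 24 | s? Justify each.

Forward direction. If 24 ∣ s, write s = 24q. Since 24 = 3·8, s = 8·(3q), so 8 ∣ s; and since 24 = 4·6, s = 6·(4q), so 6 ∣ s.

Converse. Suppose 8 ∣ s and 6 ∣ s. Any common multiple of 8 and 6 is a multiple of their lcm; here lcm(8, 6) = 8·6/gcd(8, 6) = 48/2 = 24, so 24 ∣ s.

Equivalent; both directions hold.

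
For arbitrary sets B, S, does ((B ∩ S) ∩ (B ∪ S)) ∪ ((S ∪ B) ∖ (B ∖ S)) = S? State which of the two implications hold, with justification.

Both inclusions hold; the sets are equal.

(⟸) Let x ∈ S. Then either x ∈ S and x ∉ B; or x ∈ B ∩ S. In each case x ∈ ((B ∩ S) ∩ (B ∪ S)) ∪ ((S ∪ B) ∖ (B ∖ S)), so S ⊆ ((B ∩ S) ∩ (B ∪ S)) ∪ ((S ∪ B) ∖ (B ∖ S)).

(⟹) Let x ∈ ((B ∩ S) ∩ (B ∪ S)) ∪ ((S ∪ B) ∖ (B ∖ S)). Then either x ∈ S and x ∉ B; or x ∈ B ∩ S. In each case x ∈ S, so ((B ∩ S) ∩ (B ∪ S)) ∪ ((S ∪ B) ∖ (B ∖ S)) ⊆ S.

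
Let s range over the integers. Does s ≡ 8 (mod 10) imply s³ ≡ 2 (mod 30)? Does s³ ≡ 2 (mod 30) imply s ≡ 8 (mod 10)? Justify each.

Only the converse holds.

(→) This fails: take s = 18. Then 18 ≡ 8 (mod 10), but 18³ = 5832 ≡ 12 (mod 30), not 2.

(←) Conversely, the residues r modulo 30 with r³ ≡ 2 (mod 30) are exactly {8}, and each is ≡ 8 (mod 10).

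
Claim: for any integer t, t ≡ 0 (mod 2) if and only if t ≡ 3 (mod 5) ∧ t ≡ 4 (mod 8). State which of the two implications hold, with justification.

Only the converse holds.

(⟸) If t ≡ 3 (mod 5) and t ≡ 4 (mod 8), then by the Chinese remainder theorem t ≡ 28 (mod 40). Since 28 ≡ 0 (mod 2) and 2 ∣ 40, we get t ≡ 0 (mod 2).

(⟹) This fails: t = 0 gives 0 ≡ 0 (mod 2) but 0 ≡ 0 (mod 5), so the conjunction on the right does not hold.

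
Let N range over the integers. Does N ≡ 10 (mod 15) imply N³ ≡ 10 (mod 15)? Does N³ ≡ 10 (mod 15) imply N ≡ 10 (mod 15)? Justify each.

(⟹) Suppose N ≡ 10 (mod 15). Write N = 15j + 10. Then (15j + 10)³ = 3375j³ + 6750j² + 4500j + 1000 = 15(225j³ + 450j² + 300j + 66) + 10, so N³ ≡ 10 (mod 15).

(⟸) Conversely, suppose N³ ≡ 10 (mod 15). The only residue r in {0, …, 14} with r³ ≡ 10 (mod 15) is r = 10, so N ≡ 10 (mod 15).

Both directions hold.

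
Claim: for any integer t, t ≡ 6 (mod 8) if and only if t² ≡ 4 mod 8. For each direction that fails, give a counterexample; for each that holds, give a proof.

Forward direction. Suppose t ≡ 6 (mod 8). Write t = 8j + 6. Then (8j + 6)² = 64j² + 96j + 36 = 8(8j² + 12j + 4) + 4, so t² ≡ 4 (mod 8).

Converse. This fails: take t = 2. Then 2² = 4 ≡ 4 (mod 8), yet 2 ≡ 2 (mod 8), not 6.

Only the forward direction holds.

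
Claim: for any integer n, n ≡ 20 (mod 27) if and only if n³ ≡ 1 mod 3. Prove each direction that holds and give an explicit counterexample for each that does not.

(→) This fails: take n = 20. Then 20 ≡ 20 (mod 27), but 20³ = 8000 ≡ 2 (mod 3), not 1.

(←) This fails: take n = 1. Then 1³ = 1 ≡ 1 (mod 3), yet 1 ≡ 1 (mod 27), not 20.

Neither direction holds.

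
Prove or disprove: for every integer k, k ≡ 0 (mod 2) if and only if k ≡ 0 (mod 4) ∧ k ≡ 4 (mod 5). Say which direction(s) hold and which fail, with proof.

(⇒) fails; (⇐) holds.

[⇒] This fails: k = 0 gives 0 ≡ 0 (mod 2) but 0 ≡ 0 (mod 5), so the conjunction on the right does not hold.

[⇐] Conversely, if k ≡ 0 (mod 4) and k ≡ 4 (mod 5), then by the Chinese remainder theorem k ≡ 4 (mod 20). Since 4 ≡ 0 (mod 2) and 2 ∣ 20, we get k ≡ 0 (mod 2).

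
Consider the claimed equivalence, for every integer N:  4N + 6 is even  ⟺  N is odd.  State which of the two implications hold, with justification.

(→) This fails: take N = 0. Then 4N + 6 = 6, which is even, yet N = 0 is even, not odd.

(←) Suppose N is odd. Since 4 is even, 4N is even for every N, so 4N + 6 has the same parity as 6, which is even. Hence 4N + 6 is even.

Not equivalent: only (⇐) holds.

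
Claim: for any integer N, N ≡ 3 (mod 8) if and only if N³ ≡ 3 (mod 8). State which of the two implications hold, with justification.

The biconditional holds.

(⇒) Suppose N ≡ 3 (mod 8). Write N = 8j + 3. Then (8j + 3)³ = 512j³ + 576j² + 216j + 27 = 8(64j³ + 72j² + 27j + 3) + 3, so N³ ≡ 3 (mod 8).

(⇐) Conversely, suppose N³ ≡ 3 (mod 8). The only residue r in {0, …, 7} with r³ ≡ 3 (mod 8) is r = 3, so N ≡ 3 (mod 8).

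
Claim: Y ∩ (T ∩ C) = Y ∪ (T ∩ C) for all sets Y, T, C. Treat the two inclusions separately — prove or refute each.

The sets are not equal: only the forward inclusion holds.

Forward inclusion. Let x ∈ Y ∩ (T ∩ C). Then x ∈ Y ∩ T ∩ C, from which x ∈ Y ∪ (T ∩ C).

Reverse inclusion. This inclusion fails. Take Y = {1}, T = ∅, C = ∅; then 1 ∈ Y ∪ (T ∩ C) but 1 ∉ Y ∩ (T ∩ C).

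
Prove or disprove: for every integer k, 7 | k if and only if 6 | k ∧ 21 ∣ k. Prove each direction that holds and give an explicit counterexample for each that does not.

Only the converse holds.

(←) Suppose 6 ∣ k and 21 ∣ k. Any common multiple of 6 and 21 is a multiple of their lcm; here lcm(6, 21) = 6·21/gcd(6, 21) = 126/3 = 42, so 42 ∣ k. Since 7 ∣ 42, it follows that 7 ∣ k.

(→) This fails: take k = 7. Certainly 7 ∣ 7, but 6 ∤ 7.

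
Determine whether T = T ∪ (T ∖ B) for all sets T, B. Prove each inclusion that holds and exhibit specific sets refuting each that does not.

(⊆) Let x ∈ T. Then either x ∈ T and x ∉ B; or x ∈ T ∩ B. In each case x ∈ T ∪ (T ∖ B), so T ⊆ T ∪ (T ∖ B).

(⊇) Let x ∈ T ∪ (T ∖ B). Then either x ∈ T and x ∉ B; or x ∈ T ∩ B. In each case x ∈ T, so T ∪ (T ∖ B) ⊆ T.

The two sets are equal.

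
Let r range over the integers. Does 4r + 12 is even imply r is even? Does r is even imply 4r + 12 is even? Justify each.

(⇒) This fails: take r = 3. Then 4r + 12 = 24, which is even, yet r = 3 is odd, not even.

(⇐) Suppose r is even. Since 4 is even, 4r is even for every r, so 4r + 12 has the same parity as 12, which is even. Hence 4r + 12 is even.

Only the converse holds.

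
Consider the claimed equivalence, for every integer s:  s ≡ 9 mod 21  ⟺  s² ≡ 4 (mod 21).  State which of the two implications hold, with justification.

Neither direction holds.

(⇒) This fails: take s = 9. Then 9 ≡ 9 (mod 21), but 9² = 81 ≡ 18 (mod 21), not 4.

(⇐) This fails: take s = 2. Then 2² = 4 ≡ 4 (mod 21), yet 2 ≡ 2 (mod 21), not 9.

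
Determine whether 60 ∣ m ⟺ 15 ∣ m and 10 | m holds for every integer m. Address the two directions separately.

The forward direction holds; the converse fails.

(⟹) If 60 ∣ m, write m = 60q. Since 60 = 4·15, m = 15·(4q), so 15 ∣ m; and since 60 = 6·10, m = 10·(6q), so 10 ∣ m.

(⟸) This fails: take m = 30. Both 15 ∣ 30 and 10 ∣ 30, yet 30 is not a multiple of 60 (since 30 = 0·60 + 30), so 60 ∤ 30.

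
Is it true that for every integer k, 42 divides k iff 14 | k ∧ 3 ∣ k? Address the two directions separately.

(→) If 42 ∣ k, write k = 42q. Since 42 = 3·14, k = 14·(3q), so 14 ∣ k; and since 42 = 14·3, k = 3·(14q), so 3 ∣ k.

(←) Suppose 14 ∣ k and 3 ∣ k. Any common multiple of 14 and 3 is a multiple of their lcm; here gcd(14, 3) = 1, so lcm(14, 3) = 14·3 = 42, so 42 ∣ k.

Both implications hold.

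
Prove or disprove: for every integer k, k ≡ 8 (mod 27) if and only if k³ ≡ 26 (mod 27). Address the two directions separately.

(←) This fails: take k = 17. Then 17³ = 4913 ≡ 26 (mod 27), yet 17 ≡ 17 (mod 27), not 8.

(→) Suppose k ≡ 8 (mod 27). Write k = 27j + 8. Then (27j + 8)³ = 19683j³ + 17496j² + 5184j + 512 = 27(729j³ + 648j² + 192j + 18) + 26, so k³ ≡ 26 (mod 27).

Only the forward direction holds.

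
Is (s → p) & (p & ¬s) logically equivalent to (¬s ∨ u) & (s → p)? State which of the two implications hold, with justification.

(→) Assume the antecedent. If p is true, the antecedent forces (p = T, s = F, u = F) or (p = T, s = F, u = T), and (¬s ∨ u) & (s → p) holds there. If p is false, the antecedent cannot hold. Either way (¬s ∨ u) & (s → p) holds.

(←) This fails. Under p = F, s = F, u = F, the left side is false but the right side is true.

Only the forward direction holds.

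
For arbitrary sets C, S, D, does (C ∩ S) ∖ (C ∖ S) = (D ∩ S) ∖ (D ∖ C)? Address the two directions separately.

The sets are not equal: only the reverse inclusion holds.

Forward inclusion. This inclusion fails. Take C = {1}, S = {1}, D = ∅; then 1 ∈ (C ∩ S) ∖ (C ∖ S) but 1 ∉ (D ∩ S) ∖ (D ∖ C).

Reverse inclusion. Let x ∈ (D ∩ S) ∖ (D ∖ C). Then x ∈ C ∩ S ∩ D, from which x ∈ (C ∩ S) ∖ (C ∖ S).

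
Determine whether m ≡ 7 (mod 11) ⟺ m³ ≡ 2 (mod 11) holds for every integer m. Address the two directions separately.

[⇒] Suppose m ≡ 7 (mod 11). Write m = 11j + 7. Then (11j + 7)³ = 1331j³ + 2541j² + 1617j + 343 = 11(121j³ + 231j² + 147j + 31) + 2, so m³ ≡ 2 (mod 11).

[⇐] Conversely, suppose m³ ≡ 2 (mod 11). The only residue r in {0, …, 10} with r³ ≡ 2 (mod 11) is r = 7, so m ≡ 7 (mod 11).

Both directions hold.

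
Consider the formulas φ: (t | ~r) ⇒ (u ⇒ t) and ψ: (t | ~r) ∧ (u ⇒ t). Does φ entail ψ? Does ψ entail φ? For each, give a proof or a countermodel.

Only the converse holds.

(→) This fails. Under t = F, r = T, u = F, the left side is true but the right side is false.

(←) Assume the antecedent. If t is true, (t | ~r) ⇒ (u ⇒ t) reduces to true regardless of the other variables. If t is false, the antecedent forces (t = F, r = F, u = F), and (t | ~r) ⇒ (u ⇒ t) holds there. Either way (t | ~r) ⇒ (u ⇒ t) holds.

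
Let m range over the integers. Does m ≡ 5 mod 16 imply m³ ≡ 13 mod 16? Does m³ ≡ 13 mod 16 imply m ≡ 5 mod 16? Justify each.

The biconditional holds.

Forward direction. Suppose m ≡ 5 mod 16. Write m = 16j + 5. Then (16j + 5)³ = 4096j³ + 3840j² + 1200j + 125 = 16(256j³ + 240j² + 75j + 7) + 13, so m³ ≡ 13 (mod 16).

Converse. Suppose m³ ≡ 13 (mod 16). The only residue r in {0, …, 15} with r³ ≡ 13 (mod 16) is r = 5, so m ≡ 5 (mod 16).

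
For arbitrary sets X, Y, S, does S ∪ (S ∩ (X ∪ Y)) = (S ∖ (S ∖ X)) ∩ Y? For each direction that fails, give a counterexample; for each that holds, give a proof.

Only the reverse inclusion holds.

(⟹) This inclusion fails. Take X = ∅, Y = ∅, S = {1}; then 1 ∈ S ∪ (S ∩ (X ∪ Y)) but 1 ∉ (S ∖ (S ∖ X)) ∩ Y.

(⟸) Let x ∈ (S ∖ (S ∖ X)) ∩ Y. Then x ∈ X ∩ Y ∩ S, from which x ∈ S ∪ (S ∩ (X ∪ Y)).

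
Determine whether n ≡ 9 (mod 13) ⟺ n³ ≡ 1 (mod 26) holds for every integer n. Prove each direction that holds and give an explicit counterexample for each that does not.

(⟹) This fails: take n = 22. Then 22 ≡ 9 (mod 13), but 22³ = 10648 ≡ 14 (mod 26), not 1.

(⟸) This fails: take n = 1. Then 1³ = 1 ≡ 1 (mod 26), yet 1 ≡ 1 (mod 13), not 9.

Both directions fail.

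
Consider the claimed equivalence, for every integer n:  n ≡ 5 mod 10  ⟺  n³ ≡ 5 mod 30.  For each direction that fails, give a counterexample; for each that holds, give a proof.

[⇒] This fails: take n = 15. Then 15 ≡ 5 (mod 10), but 15³ = 3375 ≡ 15 (mod 30), not 5.

[⇐] Conversely, the residues r modulo 30 with r³ ≡ 5 (mod 30) are exactly {5}, and each is ≡ 5 (mod 10).

The forward direction fails; the converse holds.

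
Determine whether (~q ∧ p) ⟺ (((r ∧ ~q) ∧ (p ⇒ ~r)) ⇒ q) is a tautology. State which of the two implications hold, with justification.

(⇒) Assume the antecedent. If r is true, the antecedent forces (r = T, q = F, p = T), and ((r ∧ ~q) ∧ (p ⇒ ~r)) ⇒ q holds there. If r is false, ((r ∧ ~q) ∧ (p ⇒ ~r)) ⇒ q reduces to true regardless of the other variables. Either way ((r ∧ ~q) ∧ (p ⇒ ~r)) ⇒ q holds.

(⇐) This fails. Under r = F, q = F, p = F, the left side is false but the right side is true.

(⇒) holds; (⇐) fails.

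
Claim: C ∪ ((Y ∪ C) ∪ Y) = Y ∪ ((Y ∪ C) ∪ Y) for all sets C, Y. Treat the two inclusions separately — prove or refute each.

(⊆) Let x ∈ C ∪ ((Y ∪ C) ∪ Y). Then either x ∈ C and x ∉ Y; or x ∈ Y and x ∉ C; or x ∈ C ∩ Y. In each case x ∈ Y ∪ ((Y ∪ C) ∪ Y), so C ∪ ((Y ∪ C) ∪ Y) ⊆ Y ∪ ((Y ∪ C) ∪ Y).

(⊇) Let x ∈ Y ∪ ((Y ∪ C) ∪ Y). Then either x ∈ C and x ∉ Y; or x ∈ Y and x ∉ C; or x ∈ C ∩ Y. In each case x ∈ C ∪ ((Y ∪ C) ∪ Y), so Y ∪ ((Y ∪ C) ∪ Y) ⊆ C ∪ ((Y ∪ C) ∪ Y).

The two sets are equal.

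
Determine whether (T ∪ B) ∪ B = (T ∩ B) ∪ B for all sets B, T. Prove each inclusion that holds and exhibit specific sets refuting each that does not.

The sets are not equal: only the reverse inclusion holds.

(⊆) This inclusion fails. Take B = ∅, T = {1}; then 1 ∈ (T ∪ B) ∪ B but 1 ∉ (T ∩ B) ∪ B.

(⊇) Let x ∈ (T ∩ B) ∪ B. Then either x ∈ B and x ∉ T; or x ∈ B ∩ T. In each case x ∈ (T ∪ B) ∪ B, so (T ∩ B) ∪ B ⊆ (T ∪ B) ∪ B.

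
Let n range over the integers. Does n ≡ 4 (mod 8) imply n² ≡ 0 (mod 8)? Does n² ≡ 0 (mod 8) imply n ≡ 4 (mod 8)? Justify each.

(⇒) Suppose n ≡ 4 (mod 8). Write n = 8j + 4. Then (8j + 4)² = 64j² + 64j + 16 = 8(8j² + 8j + 2) + 0, so n² ≡ 0 (mod 8).

(⇐) This fails: take n = 0. Then 0² = 0 ≡ 0 (mod 8), yet 0 ≡ 0 (mod 8), not 4.

(⇒) holds; (⇐) fails.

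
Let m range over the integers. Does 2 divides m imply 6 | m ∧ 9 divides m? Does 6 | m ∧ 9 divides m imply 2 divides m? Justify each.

Not equivalent: only (⇐) holds.

Forward direction. This fails: take m = 2. Certainly 2 ∣ 2, but 6 ∤ 2.

Converse. Suppose 6 ∣ m and 9 ∣ m. Any common multiple of 6 and 9 is a multiple of their lcm; here lcm(6, 9) = 6·9/gcd(6, 9) = 54/3 = 18, so 18 ∣ m. Since 2 ∣ 18, it follows that 2 ∣ m.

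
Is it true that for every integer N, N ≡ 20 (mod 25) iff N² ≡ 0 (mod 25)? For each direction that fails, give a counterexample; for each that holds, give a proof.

(→) Suppose N ≡ 20 (mod 25). Write N = 25j + 20. Then (25j + 20)² = 625j² + 1000j + 400 = 25(25j² + 40j + 16) + 0, so N² ≡ 0 (mod 25).

(←) This fails: take N = 0. Then 0² = 0 ≡ 0 (mod 25), yet 0 ≡ 0 (mod 25), not 20.

Only the forward implication holds.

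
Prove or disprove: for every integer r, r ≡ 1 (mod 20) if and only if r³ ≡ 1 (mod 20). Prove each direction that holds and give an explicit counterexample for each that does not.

Forward direction. Suppose r ≡ 1 (mod 20). Write r = 20j + 1. Then (20j + 1)³ = 8000j³ + 1200j² + 60j + 1 = 20(400j³ + 60j² + 3j) + 1, so r³ ≡ 1 (mod 20).

Converse. Suppose r³ ≡ 1 (mod 20). The only residue r in {0, …, 19} with r³ ≡ 1 (mod 20) is r = 1, so r ≡ 1 (mod 20).

Equivalent; both directions hold.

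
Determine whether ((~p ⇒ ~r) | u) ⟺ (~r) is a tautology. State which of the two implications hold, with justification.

(⟸) Assume the antecedent. If r is true, the antecedent cannot hold. If r is false, (~p ⇒ ~r) | u reduces to true regardless of the other variables. Either way (~p ⇒ ~r) | u holds.

(⟹) This fails. Under r = T, p = T, u = F, the left side is true but the right side is false.

Only the reverse direction holds.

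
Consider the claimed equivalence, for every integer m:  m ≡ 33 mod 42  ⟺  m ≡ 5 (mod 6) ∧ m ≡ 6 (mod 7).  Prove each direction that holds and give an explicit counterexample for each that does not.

Both directions fail.

[⇒] This fails: m = 33 gives 33 ≡ 33 (mod 42) but 33 ≡ 3 (mod 6), so the conjunction on the right does not hold.

[⇐] This fails: m = 41 satisfies both congruences on the right (41 ≡ 5 mod 6 and 41 ≡ 6 mod 7) yet 41 ≡ 41 (mod 42), not 33.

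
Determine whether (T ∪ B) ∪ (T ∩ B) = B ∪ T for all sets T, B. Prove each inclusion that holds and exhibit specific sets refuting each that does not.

Reverse inclusion. Let x ∈ B ∪ T. Then either x ∈ T and x ∉ B; or x ∈ B and x ∉ T; or x ∈ T ∩ B. In each case x ∈ (T ∪ B) ∪ (T ∩ B), so B ∪ T ⊆ (T ∪ B) ∪ (T ∩ B).

Forward inclusion. Let x ∈ (T ∪ B) ∪ (T ∩ B). Then either x ∈ T and x ∉ B; or x ∈ B and x ∉ T; or x ∈ T ∩ B. In each case x ∈ B ∪ T, so (T ∪ B) ∪ (T ∩ B) ⊆ B ∪ T.

Both inclusions hold; the sets are equal.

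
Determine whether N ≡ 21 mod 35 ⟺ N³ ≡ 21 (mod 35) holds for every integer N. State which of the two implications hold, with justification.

Both directions hold.

(→) Suppose N ≡ 21 mod 35. Write N = 35j + 21. Then (35j + 21)³ = 42875j³ + 77175j² + 46305j + 9261 = 35(1225j³ + 2205j² + 1323j + 264) + 21, so N³ ≡ 21 (mod 35).

(←) Conversely, suppose N³ ≡ 21 (mod 35). The only residue r in {0, …, 34} with r³ ≡ 21 (mod 35) is r = 21, so N ≡ 21 (mod 35).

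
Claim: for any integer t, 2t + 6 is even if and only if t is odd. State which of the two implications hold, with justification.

Only the converse holds.

[⇐] Suppose t is odd. Since 2 is even, 2t is even for every t, so 2t + 6 has the same parity as 6, which is even. Hence 2t + 6 is even.

[⇒] This fails: take t = 0. Then 2t + 6 = 6, which is even, yet t = 0 is even, not odd.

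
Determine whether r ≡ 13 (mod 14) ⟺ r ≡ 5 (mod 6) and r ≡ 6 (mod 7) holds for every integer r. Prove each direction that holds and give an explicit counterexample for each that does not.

Forward direction. This fails: r = 27 gives 27 ≡ 13 (mod 14) but 27 ≡ 3 (mod 6), so the conjunction on the right does not hold.

Converse. If r ≡ 5 (mod 6) and r ≡ 6 (mod 7), then by the Chinese remainder theorem r ≡ 41 (mod 42). Since 41 ≡ 13 (mod 14) and 14 ∣ 42, we get r ≡ 13 (mod 14).

Only the reverse direction holds.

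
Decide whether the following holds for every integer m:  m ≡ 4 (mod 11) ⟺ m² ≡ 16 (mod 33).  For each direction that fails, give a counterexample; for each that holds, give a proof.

(⇒) This fails: take m = 15. Then 15 ≡ 4 (mod 11), but 15² = 225 ≡ 27 (mod 33), not 16.

(⇐) This fails: take m = 7. Then 7² = 49 ≡ 16 (mod 33), yet 7 ≡ 7 (mod 11), not 4.

(⇒) fails and (⇐) fails.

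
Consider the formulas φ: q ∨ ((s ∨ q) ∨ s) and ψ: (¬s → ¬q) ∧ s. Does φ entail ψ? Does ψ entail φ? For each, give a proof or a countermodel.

(←) Assume the antecedent. If q is true, q ∨ ((s ∨ q) ∨ s) reduces to true regardless of the other variables. If q is false, the antecedent forces (q = F, s = T), and q ∨ ((s ∨ q) ∨ s) holds there. Either way q ∨ ((s ∨ q) ∨ s) holds.

(→) This fails. Under q = T, s = F, the left side is true but the right side is false.

(⇒) fails; (⇐) holds.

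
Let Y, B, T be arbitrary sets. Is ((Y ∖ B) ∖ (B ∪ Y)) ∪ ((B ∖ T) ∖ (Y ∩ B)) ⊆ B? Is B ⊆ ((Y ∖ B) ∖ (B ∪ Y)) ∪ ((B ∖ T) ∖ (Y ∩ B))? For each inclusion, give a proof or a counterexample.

The sets are not equal: only the forward inclusion holds.

(⊆) Let x ∈ ((Y ∖ B) ∖ (B ∪ Y)) ∪ ((B ∖ T) ∖ (Y ∩ B)). Then x ∈ B and x ∉ Y, T, from which x ∈ B.

(⊇) This inclusion fails. Take Y = {1}, B = {1}, T = ∅; then 1 ∈ B but 1 ∉ ((Y ∖ B) ∖ (B ∪ Y)) ∪ ((B ∖ T) ∖ (Y ∩ B)).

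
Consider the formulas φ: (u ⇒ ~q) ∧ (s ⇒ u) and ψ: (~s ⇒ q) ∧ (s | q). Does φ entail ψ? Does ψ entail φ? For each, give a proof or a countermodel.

(⇒) fails and (⇐) fails.

[⇒] This fails. Under u = F, q = F, s = F, the left side is true but the right side is false.

[⇐] This fails. Under u = T, q = T, s = F, the left side is false but the right side is true.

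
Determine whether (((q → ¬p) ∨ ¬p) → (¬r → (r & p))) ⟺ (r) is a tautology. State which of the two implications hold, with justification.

(⇐) Assume the antecedent. If r is true, the consequent reduces to true regardless of the other variables. If r is false, the antecedent cannot hold. Either way the consequent holds.

(⇒) This fails. Under r = F, p = T, q = T, the left side is true but the right side is false.

(⇒) fails; (⇐) holds.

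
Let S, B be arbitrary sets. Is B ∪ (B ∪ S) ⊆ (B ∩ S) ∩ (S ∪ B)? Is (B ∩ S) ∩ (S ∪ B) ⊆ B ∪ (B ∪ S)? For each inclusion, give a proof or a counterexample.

(⊆) fails; (⊇) holds.

Forward inclusion. This inclusion fails. Take S = {1}, B = ∅; then 1 ∈ B ∪ (B ∪ S) but 1 ∉ (B ∩ S) ∩ (S ∪ B).

Reverse inclusion. Let x ∈ (B ∩ S) ∩ (S ∪ B). Then x ∈ S ∩ B, from which x ∈ B ∪ (B ∪ S).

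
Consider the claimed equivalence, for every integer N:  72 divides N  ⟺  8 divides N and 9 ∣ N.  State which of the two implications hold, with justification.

[⇒] If 72 ∣ N, write N = 72q. Since 72 = 9·8, N = 8·(9q), so 8 ∣ N; and since 72 = 8·9, N = 9·(8q), so 9 ∣ N.

[⇐] Suppose 8 ∣ N and 9 ∣ N. Any common multiple of 8 and 9 is a multiple of their lcm; here gcd(8, 9) = 1, so lcm(8, 9) = 8·9 = 72, so 72 ∣ N.

Equivalent; both directions hold.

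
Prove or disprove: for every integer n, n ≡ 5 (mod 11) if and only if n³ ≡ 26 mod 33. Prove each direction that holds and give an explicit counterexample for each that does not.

(⟸) The residues r modulo 33 with r³ ≡ 26 (mod 33) are exactly {5}, and each is ≡ 5 (mod 11).

(⟹) This fails: take n = 16. Then 16 ≡ 5 (mod 11), but 16³ = 4096 ≡ 4 (mod 33), not 26.

The forward direction fails; the converse holds.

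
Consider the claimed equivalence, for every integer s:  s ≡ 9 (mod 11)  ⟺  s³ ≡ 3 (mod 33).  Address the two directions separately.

(⟹) This fails: take s = 20. Then 20 ≡ 9 (mod 11), but 20³ = 8000 ≡ 14 (mod 33), not 3.

(⟸) Conversely, the residues r modulo 33 with r³ ≡ 3 (mod 33) are exactly {9}, and each is ≡ 9 (mod 11).

Only the reverse direction holds.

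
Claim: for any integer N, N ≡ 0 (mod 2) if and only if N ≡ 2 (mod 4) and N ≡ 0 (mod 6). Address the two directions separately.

Not equivalent: only (⇐) holds.

(→) This fails: N = 0 gives 0 ≡ 0 (mod 2) but 0 ≡ 0 (mod 4), so the conjunction on the right does not hold.

(←) Conversely, if N ≡ 2 (mod 4) and N ≡ 0 (mod 6), then by the Chinese remainder theorem N ≡ 6 (mod 12). Since 6 ≡ 0 (mod 2) and 2 ∣ 12, we get N ≡ 0 (mod 2).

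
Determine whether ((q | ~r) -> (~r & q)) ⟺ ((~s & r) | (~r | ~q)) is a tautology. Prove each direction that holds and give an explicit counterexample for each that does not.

(⇒) Assume the antecedent. If r is true, the antecedent forces (r = T, s = F, q = F) or (r = T, s = T, q = F), and (~s & r) | (~r | ~q) holds there. If r is false, (~s & r) | (~r | ~q) reduces to true regardless of the other variables. Either way (~s & r) | (~r | ~q) holds.

(⇐) This fails. Under r = F, s = F, q = F, the left side is false but the right side is true.

Only the forward direction holds.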